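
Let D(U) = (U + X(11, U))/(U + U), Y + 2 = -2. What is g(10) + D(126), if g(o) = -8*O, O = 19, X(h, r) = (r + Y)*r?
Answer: -181/2 ≈ -90.500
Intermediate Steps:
Y = -4 (Y = -2 - 2 = -4)
X(h, r) = r*(-4 + r) (X(h, r) = (r - 4)*r = (-4 + r)*r = r*(-4 + r))
D(U) = (U + U*(-4 + U))/(2*U) (D(U) = (U + U*(-4 + U))/(U + U) = (U + U*(-4 + U))/((2*U)) = (U + U*(-4 + U))*(1/(2*U)) = (U + U*(-4 + U))/(2*U))
g(o) = -152 (g(o) = -8*19 = -152)
g(10) + D(126) = -152 + (-3/2 + (½)*126) = -152 + (-3/2 + 63) = -152 + 123/2 = -181/2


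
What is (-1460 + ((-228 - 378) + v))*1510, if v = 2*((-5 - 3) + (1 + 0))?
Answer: -3140800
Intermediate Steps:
v = -14 (v = 2*(-8 + 1) = 2*(-7) = -14)
(-1460 + ((-228 - 378) + v))*1510 = (-1460 + ((-228 - 378) - 14))*1510 = (-1460 + (-606 - 14))*1510 = (-1460 - 620)*1510 = -2080*1510 = -3140800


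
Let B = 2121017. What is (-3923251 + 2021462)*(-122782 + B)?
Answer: -3800221342415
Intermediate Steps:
(-3923251 + 2021462)*(-122782 + B) = (-3923251 + 2021462)*(-122782 + 2121017) = -1901789*1998235 = -3800221342415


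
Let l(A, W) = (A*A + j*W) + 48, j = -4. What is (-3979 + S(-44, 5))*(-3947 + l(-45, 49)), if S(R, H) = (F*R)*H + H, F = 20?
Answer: 17334180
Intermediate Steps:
l(A, W) = 48 + A**2 - 4*W (l(A, W) = (A*A - 4*W) + 48 = (A**2 - 4*W) + 48 = 48 + A**2 - 4*W)
S(R, H) = H + 20*H*R (S(R, H) = (20*R)*H + H = 20*H*R + H = H + 20*H*R)
(-3979 + S(-44, 5))*(-3947 + l(-45, 49)) = (-3979 + 5*(1 + 20*(-44)))*(-3947 + (48 + (-45)**2 - 4*49)) = (-3979 + 5*(1 - 880))*(-3947 + (48 + 2025 - 196)) = (-3979 + 5*(-879))*(-3947 + 1877) = (-3979 - 4395)*(-2070) = -8374*(-2070) = 17334180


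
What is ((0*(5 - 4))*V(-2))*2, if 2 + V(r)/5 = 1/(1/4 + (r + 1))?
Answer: 0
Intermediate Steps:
V(r) = -10 + 5/(5/4 + r) (V(r) = -10 + 5/(1/4 + (r + 1)) = -10 + 5/(¼ + (1 + r)) = -10 + 5/(5/4 + r))
((0*(5 - 4))*V(-2))*2 = ((0*(5 - 4))*(10*(-3 - 4*(-2))/(5 + 4*(-2))))*2 = ((0*1)*(10*(-3 + 8)/(5 - 8)))*2 = (0*(10*5/(-3)))*2 = (0*(10*(-⅓)*5))*2 = (0*(-50/3))*2 = 0*2 = 0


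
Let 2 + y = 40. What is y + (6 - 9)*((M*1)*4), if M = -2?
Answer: 62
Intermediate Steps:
y = 38 (y = -2 + 40 = 38)
y + (6 - 9)*((M*1)*4) = 38 + (6 - 9)*(-2*1*4) = 38 - (-6)*4 = 38 - 3*(-8) = 38 + 24 = 62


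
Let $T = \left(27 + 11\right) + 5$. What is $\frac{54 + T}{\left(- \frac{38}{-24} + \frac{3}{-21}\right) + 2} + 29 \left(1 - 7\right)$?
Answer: $- \frac{42138}{289} \approx -145.81$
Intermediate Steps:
$T = 43$ ($T = 38 + 5 = 43$)
$\frac{54 + T}{\left(- \frac{38}{-24} + \frac{3}{-21}\right) + 2} + 29 \left(1 - 7\right) = \frac{54 + 43}{\left(- \frac{38}{-24} + \frac{3}{-21}\right) + 2} + 29 \left(1 - 7\right) = \frac{97}{\left(\left(-38\right) \left(- \frac{1}{24}\right) + 3 \left(- \frac{1}{21}\right)\right) + 2} + 29 \left(1 - 7\right) = \frac{97}{\left(\frac{19}{12} - \frac{1}{7}\right) + 2} + 29 \left(-6\right) = \frac{97}{\frac{121}{84} + 2} - 174 = \frac{97}{\frac{289}{84}} - 174 = 97 \cdot \frac{84}{289} - 174 = \frac{8148}{289} - 174 = - \frac{42138}{289}$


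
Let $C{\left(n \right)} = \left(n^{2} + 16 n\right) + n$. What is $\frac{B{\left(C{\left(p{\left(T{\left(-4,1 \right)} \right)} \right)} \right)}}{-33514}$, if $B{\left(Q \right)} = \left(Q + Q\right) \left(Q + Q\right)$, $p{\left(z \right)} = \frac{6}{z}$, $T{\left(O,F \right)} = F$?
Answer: $- \frac{38088}{16757} \approx -2.273$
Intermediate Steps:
$C{\left(n \right)} = n^{2} + 17 n$
$B{\left(Q \right)} = 4 Q^{2}$ ($B{\left(Q \right)} = 2 Q 2 Q = 4 Q^{2}$)
$\frac{B{\left(C{\left(p{\left(T{\left(-4,1 \right)} \right)} \right)} \right)}}{-33514} = \frac{4 \left(\frac{6}{1} \left(17 + \frac{6}{1}\right)\right)^{2}}{-33514} = 4 \left(6 \cdot 1 \left(17 + 6 \cdot 1\right)\right)^{2} \left(- \frac{1}{33514}\right) = 4 \left(6 \left(17 + 6\right)\right)^{2} \left(- \frac{1}{33514}\right) = 4 \left(6 \cdot 23\right)^{2} \left(- \frac{1}{33514}\right) = 4 \cdot 138^{2} \left(- \frac{1}{33514}\right) = 4 \cdot 19044 \left(- \frac{1}{33514}\right) = 76176 \left(- \frac{1}{33514}\right) = - \frac{38088}{16757}$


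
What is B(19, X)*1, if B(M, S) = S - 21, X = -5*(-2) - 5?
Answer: -16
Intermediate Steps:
X = 5 (X = 10 - 5 = 5)
B(M, S) = -21 + S
B(19, X)*1 = (-21 + 5)*1 = -16*1 = -16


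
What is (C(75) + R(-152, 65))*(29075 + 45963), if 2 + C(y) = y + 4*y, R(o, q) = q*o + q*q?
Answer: -396350716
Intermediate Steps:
R(o, q) = q**2 + o*q (R(o, q) = o*q + q**2 = q**2 + o*q)
C(y) = -2 + 5*y (C(y) = -2 + (y + 4*y) = -2 + 5*y)
(C(75) + R(-152, 65))*(29075 + 45963) = ((-2 + 5*75) + 65*(-152 + 65))*(29075 + 45963) = ((-2 + 375) + 65*(-87))*75038 = (373 - 5655)*75038 = -5282*75038 = -396350716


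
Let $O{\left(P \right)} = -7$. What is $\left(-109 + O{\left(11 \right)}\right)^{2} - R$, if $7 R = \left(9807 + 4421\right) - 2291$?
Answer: $\frac{82255}{7} \approx 11751.0$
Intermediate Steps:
$R = \frac{11937}{7}$ ($R = \frac{\left(9807 + 4421\right) - 2291}{7} = \frac{14228 - 2291}{7} = \frac{1}{7} \cdot 11937 = \frac{11937}{7} \approx 1705.3$)
$\left(-109 + O{\left(11 \right)}\right)^{2} - R = \left(-109 - 7\right)^{2} - \frac{11937}{7} = \left(-116\right)^{2} - \frac{11937}{7} = 13456 - \frac{11937}{7} = \frac{82255}{7}$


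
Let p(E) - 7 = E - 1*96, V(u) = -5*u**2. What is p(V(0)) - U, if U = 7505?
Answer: -7594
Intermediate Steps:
p(E) = -89 + E (p(E) = 7 + (E - 1*96) = 7 + (E - 96) = 7 + (-96 + E) = -89 + E)
p(V(0)) - U = (-89 - 5*0**2) - 1*7505 = (-89 - 5*0) - 7505 = (-89 + 0) - 7505 = -89 - 7505 = -7594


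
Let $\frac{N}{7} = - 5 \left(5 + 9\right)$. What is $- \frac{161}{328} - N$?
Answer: $\frac{160559}{328} \approx 489.51$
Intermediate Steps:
$N = -490$ ($N = 7 \left(- 5 \left(5 + 9\right)\right) = 7 \left(\left(-5\right) 14\right) = 7 \left(-70\right) = -490$)
$- \frac{161}{328} - N = - \frac{161}{328} - -490 = \left(-161\right) \frac{1}{328} + 490 = - \frac{161}{328} + 490 = \frac{160559}{328}$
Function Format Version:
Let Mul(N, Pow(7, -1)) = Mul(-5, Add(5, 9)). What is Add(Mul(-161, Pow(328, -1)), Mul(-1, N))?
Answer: Rational(160559, 328) ≈ 489.51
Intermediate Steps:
N = -490 (N = Mul(7, Mul(-5, Add(5, 9))) = Mul(7, Mul(-5, 14)) = Mul(7, -70) = -490)
Add(Mul(-161, Pow(328, -1)), Mul(-1, N)) = Add(Mul(-161, Pow(328, -1)), Mul(-1, -490)) = Add(Mul(-161, Rational(1, 328)), 490) = Add(Rational(-161, 328), 490) = Rational(160559, 328)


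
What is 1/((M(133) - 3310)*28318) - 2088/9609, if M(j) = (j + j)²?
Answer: -1329315333085/6117524457084 ≈ -0.21730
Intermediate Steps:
M(j) = 4*j² (M(j) = (2*j)² = 4*j²)
1/((M(133) - 3310)*28318) - 2088/9609 = 1/(4*133² - 3310*28318) - 2088/9609 = (1/28318)/(4*17689 - 3310) - 2088*1/9609 = (1/28318)/(70756 - 3310) - 696/3203 = (1/28318)/67446 - 696/3203 = (1/67446)*(1/28318) - 696/3203 = 1/1909935828 - 696/3203 = -1329315333085/6117524457084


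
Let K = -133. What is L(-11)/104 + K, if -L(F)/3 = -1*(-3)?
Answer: -13841/104 ≈ -133.09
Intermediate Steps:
L(F) = -9 (L(F) = -(-3)*(-3) = -3*3 = -9)
L(-11)/104 + K = -9/104 - 133 = -13841/104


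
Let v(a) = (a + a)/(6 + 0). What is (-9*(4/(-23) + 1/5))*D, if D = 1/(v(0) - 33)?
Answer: 9/1265 ≈ 0.0071146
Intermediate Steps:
v(a) = a/3 (v(a) = (2*a)/6 = (2*a)*(⅙) = a/3)
D = -1/33 (D = 1/((⅓)*0 - 33) = 1/(0 - 33) = 1/(-33) = -1/33 ≈ -0.030303)
(-9*(4/(-23) + 1/5))*D = -9*(4/(-23) + 1/5)*(-1/33) = -9*(4*(-1/23) + 1*(⅕))*(-1/33) = -9*(-4/23 + ⅕)*(-1/33) = -9*3/115*(-1/33) = -27/115*(-1/33) = 9/1265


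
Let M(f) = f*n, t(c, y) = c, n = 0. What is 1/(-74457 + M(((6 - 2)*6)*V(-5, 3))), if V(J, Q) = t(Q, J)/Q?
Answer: -1/74457 ≈ -1.3431e-5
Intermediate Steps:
V(J, Q) = 1 (V(J, Q) = Q/Q = 1)
M(f) = 0 (M(f) = f*0 = 0)
1/(-74457 + M(((6 - 2)*6)*V(-5, 3))) = 1/(-74457 + 0) = 1/(-74457) = -1/74457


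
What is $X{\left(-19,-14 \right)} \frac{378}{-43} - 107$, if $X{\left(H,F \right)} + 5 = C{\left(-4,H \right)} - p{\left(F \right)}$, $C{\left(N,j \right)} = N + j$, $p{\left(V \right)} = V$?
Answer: $\frac{691}{43} \approx 16.07$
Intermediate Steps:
$X{\left(H,F \right)} = -9 + H - F$ ($X{\left(H,F \right)} = -5 - \left(4 + F - H\right) = -9 + H - F$)
$X{\left(-19,-14 \right)} \frac{378}{-43} - 107 = \left(-9 - 19 - -14\right) \frac{378}{-43} - 107 = \left(-9 - 19 + 14\right) 378 \left(- \frac{1}{43}\right) - 107 = \left(-14\right) \left(- \frac{378}{43}\right) - 107 = \frac{5292}{43} - 107 = \frac{691}{43}$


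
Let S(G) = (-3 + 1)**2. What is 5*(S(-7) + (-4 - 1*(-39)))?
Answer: 195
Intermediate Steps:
S(G) = 4 (S(G) = (-2)**2 = 4)
5*(S(-7) + (-4 - 1*(-39))) = 5*(4 + (-4 - 1*(-39))) = 5*(4 + (-4 + 39)) = 5*(4 + 35) = 5*39 = 195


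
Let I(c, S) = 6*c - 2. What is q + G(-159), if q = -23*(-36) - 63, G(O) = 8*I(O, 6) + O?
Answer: -7042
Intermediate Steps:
I(c, S) = -2 + 6*c
G(O) = -16 + 49*O (G(O) = 8*(-2 + 6*O) + O = (-16 + 48*O) + O = -16 + 49*O)
q = 765 (q = 828 - 63 = 765)
q + G(-159) = 765 + (-16 + 49*(-159)) = 765 + (-16 - 7791) = 765 - 7807 = -7042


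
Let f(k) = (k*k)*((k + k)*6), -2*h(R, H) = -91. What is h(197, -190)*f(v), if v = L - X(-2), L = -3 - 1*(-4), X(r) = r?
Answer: 14742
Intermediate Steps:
h(R, H) = 91/2 (h(R, H) = -½*(-91) = 91/2)
L = 1 (L = -3 + 4 = 1)
v = 3 (v = 1 - 1*(-2) = 1 + 2 = 3)
f(k) = 12*k³ (f(k) = k²*((2*k)*6) = k²*(12*k) = 12*k³)
h(197, -190)*f(v) = 91*(12*3³)/2 = 91*(12*27)/2 = (91/2)*324 = 14742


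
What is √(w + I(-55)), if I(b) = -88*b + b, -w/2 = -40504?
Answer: √85793 ≈ 292.90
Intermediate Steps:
w = 81008 (w = -2*(-40504) = 81008)
I(b) = -87*b
√(w + I(-55)) = √(81008 - 87*(-55)) = √(81008 + 4785) = √85793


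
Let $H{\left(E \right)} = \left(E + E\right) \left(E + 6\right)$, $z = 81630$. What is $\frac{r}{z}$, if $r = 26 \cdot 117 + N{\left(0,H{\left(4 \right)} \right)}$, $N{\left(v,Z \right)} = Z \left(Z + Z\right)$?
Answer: $\frac{7921}{40815} \approx 0.19407$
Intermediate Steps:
$H{\left(E \right)} = 2 E \left(6 + E\right)$
$N{\left(v,Z \right)} = 2 Z^{2}$ ($N{\left(v,Z \right)} = Z 2 Z = 2 Z^{2}$)
$r = 15842$ ($r = 26 \cdot 117 + 2 \left(2 \cdot 4 \left(6 + 4\right)\right)^{2} = 3042 + 2 \left(2 \cdot 4 \cdot 10\right)^{2} = 3042 + 2 \cdot 80^{2} = 3042 + 2 \cdot 6400 = 3042 + 12800 = 15842$)
$\frac{r}{z} = \frac{15842}{81630} = 15842 \cdot \frac{1}{81630} = \frac{7921}{40815}$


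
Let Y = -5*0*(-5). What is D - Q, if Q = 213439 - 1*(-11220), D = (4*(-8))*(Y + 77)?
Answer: -227123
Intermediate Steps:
Y = 0 (Y = 0*(-5) = 0)
D = -2464 (D = (4*(-8))*(0 + 77) = -32*77 = -2464)
Q = 224659 (Q = 213439 + 11220 = 224659)
D - Q = -2464 - 1*224659 = -2464 - 224659 = -227123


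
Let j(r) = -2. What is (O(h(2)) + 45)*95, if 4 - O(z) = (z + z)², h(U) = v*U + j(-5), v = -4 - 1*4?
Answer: -118465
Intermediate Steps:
v = -8 (v = -4 - 4 = -8)
h(U) = -2 - 8*U (h(U) = -8*U - 2 = -2 - 8*U)
O(z) = 4 - 4*z² (O(z) = 4 - (z + z)² = 4 - (2*z)² = 4 - 4*z²)
(O(h(2)) + 45)*95 = ((4 - 4*(-2 - 8*2)²) + 45)*95 = ((4 - 4*(-2 - 16)²) + 45)*95 = ((4 - 4*(-18)²) + 45)*95 = ((4 - 4*324) + 45)*95 = ((4 - 1296) + 45)*95 = (-1292 + 45)*95 = -1247*95 = -118465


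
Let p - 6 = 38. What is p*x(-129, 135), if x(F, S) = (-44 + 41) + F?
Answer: -5808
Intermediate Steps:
p = 44 (p = 6 + 38 = 44)
x(F, S) = -3 + F
p*x(-129, 135) = 44*(-3 - 129) = 44*(-132) = -5808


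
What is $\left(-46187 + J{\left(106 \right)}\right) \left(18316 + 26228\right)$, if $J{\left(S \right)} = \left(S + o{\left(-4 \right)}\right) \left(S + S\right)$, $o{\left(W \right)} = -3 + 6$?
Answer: $-1028030976$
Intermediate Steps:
$o{\left(W \right)} = 3$
$J{\left(S \right)} = 2 S \left(3 + S\right)$ ($J{\left(S \right)} = \left(S + 3\right) \left(S + S\right) = \left(3 + S\right) 2 S = 2 S \left(3 + S\right)$)
$\left(-46187 + J{\left(106 \right)}\right) \left(18316 + 26228\right) = \left(-46187 + 2 \cdot 106 \left(3 + 106\right)\right) \left(18316 + 26228\right) = \left(-46187 + 2 \cdot 106 \cdot 109\right) 44544 = \left(-46187 + 23108\right) 44544 = \left(-23079\right) 44544 = -1028030976$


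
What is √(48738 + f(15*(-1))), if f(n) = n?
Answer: √48723 ≈ 220.73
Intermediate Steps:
√(48738 + f(15*(-1))) = √(48738 + 15*(-1)) = √(48738 - 15) = √48723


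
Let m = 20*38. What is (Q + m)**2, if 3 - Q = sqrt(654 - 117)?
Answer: (763 - sqrt(537))**2 ≈ 5.4734e+5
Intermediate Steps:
m = 760
Q = 3 - sqrt(537) (Q = 3 - sqrt(654 - 117) = 3 - sqrt(537) ≈ -20.173)
(Q + m)**2 = ((3 - sqrt(537)) + 760)**2 = (763 - sqrt(537))**2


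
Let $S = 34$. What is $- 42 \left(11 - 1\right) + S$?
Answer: $-386$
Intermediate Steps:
$- 42 \left(11 - 1\right) + S = - 42 \left(11 - 1\right) + 34 = \left(-42\right) 10 + 34 = -420 + 34 = -386$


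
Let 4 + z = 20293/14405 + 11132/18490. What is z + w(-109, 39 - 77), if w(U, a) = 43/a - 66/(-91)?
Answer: -5131014737/2141937070 ≈ -2.3955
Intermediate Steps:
w(U, a) = 66/91 + 43/a (w(U, a) = 43/a - 66*(-1/91) = 43/a + 66/91 = 66/91 + 43/a)
z = -1232139/619415 (z = -4 + (20293/14405 + 11132/18490) = -4 + (20293*(1/14405) + 11132*(1/18490)) = -4 + (20293/14405 + 5566/9245) = -4 + 1245521/619415 = -1232139/619415 ≈ -1.9892)
z + w(-109, 39 - 77) = -1232139/619415 + (66/91 + 43/(39 - 77)) = -1232139/619415 + (66/91 + 43/(-38)) = -1232139/619415 + (66/91 + 43*(-1/38)) = -1232139/619415 + (66/91 - 43/38) = -1232139/619415 - 1405/3458 = -5131014737/2141937070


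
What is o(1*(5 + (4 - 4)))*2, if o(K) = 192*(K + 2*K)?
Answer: 5760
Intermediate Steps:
o(K) = 576*K (o(K) = 192*(3*K) = 576*K)
o(1*(5 + (4 - 4)))*2 = (576*(1*(5 + (4 - 4))))*2 = (576*(1*(5 + 0)))*2 = (576*(1*5))*2 = (576*5)*2 = 2880*2 = 5760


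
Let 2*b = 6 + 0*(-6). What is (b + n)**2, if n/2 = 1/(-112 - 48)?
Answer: 57121/6400 ≈ 8.9252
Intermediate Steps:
b = 3 (b = (6 + 0*(-6))/2 = (6 + 0)/2 = (1/2)*6 = 3)
n = -1/80 (n = 2/(-112 - 48) = 2/(-160) = 2*(-1/160) = -1/80 ≈ -0.012500)
(b + n)**2 = (3 - 1/80)**2 = (239/80)**2 = 57121/6400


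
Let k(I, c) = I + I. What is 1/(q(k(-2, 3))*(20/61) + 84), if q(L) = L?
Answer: 61/5044 ≈ 0.012094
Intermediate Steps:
k(I, c) = 2*I
1/(q(k(-2, 3))*(20/61) + 84) = 1/((2*(-2))*(20/61) + 84) = 1/(-80/61 + 84) = 1/(5044/61) = 61/5044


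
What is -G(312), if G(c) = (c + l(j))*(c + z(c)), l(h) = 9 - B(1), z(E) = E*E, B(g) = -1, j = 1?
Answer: -31445232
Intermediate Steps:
z(E) = E²
l(h) = 10 (l(h) = 9 - 1*(-1) = 9 + 1 = 10)
G(c) = (10 + c)*(c + c²) (G(c) = (c + 10)*(c + c²) = (10 + c)*(c + c²))
-G(312) = -312*(10 + 312² + 11*312) = -312*(10 + 97344 + 3432) = -312*100786 = -1*31445232 = -31445232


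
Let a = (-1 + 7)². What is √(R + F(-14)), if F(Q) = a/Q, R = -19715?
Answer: I*√966161/7 ≈ 140.42*I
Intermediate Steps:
a = 36 (a = 6² = 36)
F(Q) = 36/Q
√(R + F(-14)) = √(-19715 + 36/(-14)) = √(-19715 + 36*(-1/14)) = √(-19715 - 18/7) = √(-138023/7) = I*√966161/7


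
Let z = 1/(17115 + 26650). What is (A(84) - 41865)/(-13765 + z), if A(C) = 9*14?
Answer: 608902445/200808408 ≈ 3.0323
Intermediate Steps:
A(C) = 126
z = 1/43765 ≈ 2.2849e-5
(A(84) - 41865)/(-13765 + z) = (126 - 41865)/(-13765 + 1/43765) = -41739/(-602425224/43765) = -41739*(-43765/602425224) = 608902445/200808408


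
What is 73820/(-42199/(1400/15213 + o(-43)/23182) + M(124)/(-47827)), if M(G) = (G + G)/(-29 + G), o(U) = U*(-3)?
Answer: -5771880059217159550/33809182994372798453 ≈ -0.17072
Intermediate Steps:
o(U) = -3*U
M(G) = 2*G/(-29 + G) (M(G) = (2*G)/(-29 + G) = 2*G/(-29 + G))
73820/(-42199/(1400/15213 + o(-43)/23182) + M(124)/(-47827)) = 73820/(-42199/(1400/15213 - 3*(-43)/23182) + (2*124/(-29 + 124))/(-47827)) = 73820/(-42199/(1400*(1/15213) + 129*(1/23182)) + (2*124/95)*(-1/47827)) = 73820/(-42199/(1400/15213 + 129/23182) + (2*124*(1/95))*(-1/47827)) = 73820/(-42199/34417277/352667766 + (248/95)*(-1/47827)) = 73820/(-42199*352667766/34417277 - 248/4543565) = 73820/(-14882227057434/34417277 - 248/4543565) = 73820/(-67618365988745596906/156377135172505) = 73820*(-156377135172505/67618365988745596906) = -5771880059217159550/33809182994372798453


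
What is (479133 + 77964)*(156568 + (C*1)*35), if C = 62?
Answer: 88432463586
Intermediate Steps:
(479133 + 77964)*(156568 + (C*1)*35) = (479133 + 77964)*(156568 + (62*1)*35) = 557097*(156568 + 62*35) = 557097*(156568 + 2170) = 557097*158738 = 88432463586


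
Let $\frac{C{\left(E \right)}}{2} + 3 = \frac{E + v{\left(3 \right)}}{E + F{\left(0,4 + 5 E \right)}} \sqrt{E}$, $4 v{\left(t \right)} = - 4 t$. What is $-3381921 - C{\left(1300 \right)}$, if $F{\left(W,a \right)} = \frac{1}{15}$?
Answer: $-3381915 - \frac{389100 \sqrt{13}}{19501} \approx -3.382 \cdot 10^{6}$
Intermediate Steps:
$F{\left(W,a \right)} = \frac{1}{15}$
$v{\left(t \right)} = - t$ ($v{\left(t \right)} = \frac{\left(-4\right) t}{4} = - t$)
$C{\left(E \right)} = -6 + \frac{2 \sqrt{E} \left(-3 + E\right)}{\frac{1}{15} + E}$ ($C{\left(E \right)} = -6 + 2 \frac{E - 3}{E + \frac{1}{15}} \sqrt{E} = -6 + 2 \frac{E - 3}{\frac{1}{15} + E} \sqrt{E} = -6 + 2 \frac{-3 + E}{\frac{1}{15} + E} \sqrt{E} = -6 + 2 \frac{\sqrt{E} \left(-3 + E\right)}{\frac{1}{15} + E} = -6 + \frac{2 \sqrt{E} \left(-3 + E\right)}{\frac{1}{15} + E}$)
$-3381921 - C{\left(1300 \right)} = -3381921 - \frac{6 \left(-1 - 19500 - 15 \sqrt{1300} + 5 \cdot 1300^{\frac{3}{2}}\right)}{1 + 15 \cdot 1300} = -3381921 - \frac{6 \left(-1 - 19500 - 15 \cdot 10 \sqrt{13} + 5 \cdot 13000 \sqrt{13}\right)}{1 + 19500} = -3381921 - \frac{6 \left(-1 - 19500 - 150 \sqrt{13} + 65000 \sqrt{13}\right)}{19501} = -3381921 - 6 \cdot \frac{1}{19501} \left(-19501 + 64850 \sqrt{13}\right) = -3381921 - \left(-6 + \frac{389100 \sqrt{13}}{19501}\right) = -3381921 + \left(6 - \frac{389100 \sqrt{13}}{19501}\right) = -3381915 - \frac{389100 \sqrt{13}}{19501}$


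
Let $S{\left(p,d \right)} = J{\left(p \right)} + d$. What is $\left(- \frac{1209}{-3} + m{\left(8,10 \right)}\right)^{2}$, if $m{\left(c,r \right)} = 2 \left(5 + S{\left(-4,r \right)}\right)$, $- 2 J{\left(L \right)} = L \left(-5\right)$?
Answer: $170569$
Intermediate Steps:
$J{\left(L \right)} = \frac{5 L}{2}$ ($J{\left(L \right)} = - \frac{L \left(-5\right)}{2} = - \frac{\left(-5\right) L}{2} = \frac{5 L}{2}$)
$S{\left(p,d \right)} = d + \frac{5 p}{2}$ ($S{\left(p,d \right)} = \frac{5 p}{2} + d = d + \frac{5 p}{2}$)
$m{\left(c,r \right)} = -10 + 2 r$ ($m{\left(c,r \right)} = 2 \left(5 + \left(r + \frac{5}{2} \left(-4\right)\right)\right) = 2 \left(5 + \left(r - 10\right)\right) = 2 \left(5 + \left(-10 + r\right)\right) = 2 \left(-5 + r\right) = -10 + 2 r$)
$\left(- \frac{1209}{-3} + m{\left(8,10 \right)}\right)^{2} = \left(- \frac{1209}{-3} + \left(-10 + 2 \cdot 10\right)\right)^{2} = \left(\left(-1209\right) \left(- \frac{1}{3}\right) + \left(-10 + 20\right)\right)^{2} = \left(403 + 10\right)^{2} = 413^{2} = 170569$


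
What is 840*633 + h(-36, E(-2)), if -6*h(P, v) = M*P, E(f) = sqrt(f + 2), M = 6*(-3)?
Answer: 531612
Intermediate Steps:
M = -18
E(f) = sqrt(2 + f)
h(P, v) = 3*P (h(P, v) = -(-3)*P = 3*P)
840*633 + h(-36, E(-2)) = 840*633 + 3*(-36) = 531720 - 108 = 531612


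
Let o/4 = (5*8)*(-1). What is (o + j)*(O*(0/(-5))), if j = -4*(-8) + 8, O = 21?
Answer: 0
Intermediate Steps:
j = 40 (j = 32 + 8 = 40)
o = -160 (o = 4*((5*8)*(-1)) = 4*(40*(-1)) = 4*(-40) = -160)
(o + j)*(O*(0/(-5))) = (-160 + 40)*(21*(0/(-5))) = -2520*0*(-⅕) = -2520*0 = -120*0 = 0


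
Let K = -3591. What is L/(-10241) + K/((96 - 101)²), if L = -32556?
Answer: -35961531/256025 ≈ -140.46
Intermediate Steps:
L/(-10241) + K/((96 - 101)²) = -32556/(-10241) - 3591/(96 - 101)² = -32556*(-1/10241) - 3591/((-5)²) = 32556/10241 - 3591/25 = -35961531/256025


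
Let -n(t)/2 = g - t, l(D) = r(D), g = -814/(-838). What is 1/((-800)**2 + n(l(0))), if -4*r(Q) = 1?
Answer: 838/536317953 ≈ 1.5625e-6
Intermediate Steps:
r(Q) = -1/4 (r(Q) = -1/4*1 = -1/4)
g = 407/419 (g = -814*(-1/838) = 407/419 ≈ 0.97136)
l(D) = -1/4
n(t) = -814/419 + 2*t (n(t) = -2*(407/419 - t) = -814/419 + 2*t)
1/((-800)**2 + n(l(0))) = 1/((-800)**2 + (-814/419 + 2*(-1/4))) = 1/(640000 + (-814/419 - 1/2)) = 1/(640000 - 2047/838) = 1/(536317953/838) = 838/536317953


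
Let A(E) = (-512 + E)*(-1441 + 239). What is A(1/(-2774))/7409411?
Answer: 853593689/10276853057 ≈ 0.083060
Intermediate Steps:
A(E) = 615424 - 1202*E (A(E) = (-512 + E)*(-1202) = 615424 - 1202*E)
A(1/(-2774))/7409411 = (615424 - 1202/(-2774))/7409411 = (615424 - 1202*(-1/2774))*(1/7409411) = (615424 + 601/1387)*(1/7409411) = (853593689/1387)*(1/7409411) = 853593689/10276853057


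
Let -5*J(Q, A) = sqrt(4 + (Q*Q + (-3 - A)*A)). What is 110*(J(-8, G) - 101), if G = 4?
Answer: -11110 - 44*sqrt(10) ≈ -11249.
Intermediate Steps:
J(Q, A) = -sqrt(4 + Q**2 + A*(-3 - A))/5 (J(Q, A) = -sqrt(4 + (Q*Q + (-3 - A)*A))/5 = -sqrt(4 + (Q**2 + A*(-3 - A)))/5 = -sqrt(4 + Q**2 + A*(-3 - A))/5)
110*(J(-8, G) - 101) = 110*(-sqrt(4 + (-8)**2 - 1*4**2 - 3*4)/5 - 101) = 110*(-sqrt(4 + 64 - 1*16 - 12)/5 - 101) = 110*(-sqrt(4 + 64 - 16 - 12)/5 - 101) = 110*(-2*sqrt(10)/5 - 101) = 110*(-101 - 2*sqrt(10)/5) = -11110 - 44*sqrt(10)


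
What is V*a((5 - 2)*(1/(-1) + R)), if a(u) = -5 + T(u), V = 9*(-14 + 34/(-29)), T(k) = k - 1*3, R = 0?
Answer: 43560/29 ≈ 1502.1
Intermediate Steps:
T(k) = -3 + k (T(k) = k - 3 = -3 + k)
V = -3960/29 (V = 9*(-14 + 34*(-1/29)) = 9*(-14 - 34/29) = 9*(-440/29) = -3960/29 ≈ -136.55)
a(u) = -8 + u (a(u) = -5 + (-3 + u) = -8 + u)
V*a((5 - 2)*(1/(-1) + R)) = -3960*(-8 + (5 - 2)*(1/(-1) + 0))/29 = -3960*(-8 + 3*(-1 + 0))/29 = -3960*(-8 + 3*(-1))/29 = -3960*(-8 - 3)/29 = -3960/29*(-11) = 43560/29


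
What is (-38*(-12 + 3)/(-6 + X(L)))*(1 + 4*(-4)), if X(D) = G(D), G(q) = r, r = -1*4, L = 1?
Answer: 513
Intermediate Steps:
r = -4
G(q) = -4
X(D) = -4
(-38*(-12 + 3)/(-6 + X(L)))*(1 + 4*(-4)) = (-38*(-12 + 3)/(-6 - 4))*(1 + 4*(-4)) = (-(-342)/(-10))*(1 - 16) = -(-342)*(-1)/10*(-15) = -38*9/10*(-15) = -171/5*(-15) = 513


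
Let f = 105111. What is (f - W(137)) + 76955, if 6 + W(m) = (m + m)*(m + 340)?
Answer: 51374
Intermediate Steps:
W(m) = -6 + 2*m*(340 + m) (W(m) = -6 + (m + m)*(m + 340) = -6 + (2*m)*(340 + m) = -6 + 2*m*(340 + m))
(f - W(137)) + 76955 = (105111 - (-6 + 2*137**2 + 680*137)) + 76955 = (105111 - (-6 + 2*18769 + 93160)) + 76955 = (105111 - (-6 + 37538 + 93160)) + 76955 = (105111 - 1*130692) + 76955 = (105111 - 130692) + 76955 = -25581 + 76955 = 51374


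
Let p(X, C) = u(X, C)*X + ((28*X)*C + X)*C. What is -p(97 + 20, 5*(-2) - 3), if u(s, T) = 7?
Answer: -552942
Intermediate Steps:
p(X, C) = 7*X + C*(X + 28*C*X) (p(X, C) = 7*X + ((28*X)*C + X)*C = 7*X + (28*C*X + X)*C = 7*X + (X + 28*C*X)*C = 7*X + C*(X + 28*C*X))
-p(97 + 20, 5*(-2) - 3) = -(97 + 20)*(7 + (5*(-2) - 3) + 28*(5*(-2) - 3)²) = -117*(7 + (-10 - 3) + 28*(-10 - 3)²) = -117*(7 - 13 + 28*(-13)²) = -117*(7 - 13 + 28*169) = -117*(7 - 13 + 4732) = -117*4726 = -1*552942 = -552942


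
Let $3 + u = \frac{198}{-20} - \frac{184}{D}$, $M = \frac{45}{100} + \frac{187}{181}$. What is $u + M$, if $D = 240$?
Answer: $- \frac{132313}{10860} \approx -12.184$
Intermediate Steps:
$M = \frac{5369}{3620}$ ($M = 45 \cdot \frac{1}{100} + 187 \cdot \frac{1}{181} = \frac{9}{20} + \frac{187}{181} = \frac{5369}{3620} \approx 1.4831$)
$u = - \frac{41}{3}$ ($u = -3 + \left(\frac{198}{-20} - \frac{184}{240}\right) = -3 + \left(198 \left(- \frac{1}{20}\right) - \frac{23}{30}\right) = -3 - \frac{32}{3} = - \frac{41}{3} \approx -13.667$)
$u + M = - \frac{41}{3} + \frac{5369}{3620} = - \frac{132313}{10860}$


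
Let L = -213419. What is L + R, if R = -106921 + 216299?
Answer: -104041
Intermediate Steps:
R = 109378
L + R = -213419 + 109378 = -104041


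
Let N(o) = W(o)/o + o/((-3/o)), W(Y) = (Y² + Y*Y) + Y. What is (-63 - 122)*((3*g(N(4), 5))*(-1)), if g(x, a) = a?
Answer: 2775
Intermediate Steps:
W(Y) = Y + 2*Y² (W(Y) = (Y² + Y²) + Y = 2*Y² + Y = Y + 2*Y²)
N(o) = 1 + 2*o - o²/3 (N(o) = (o*(1 + 2*o))/o + o/((-3/o)) = (1 + 2*o) + o*(-o/3) = (1 + 2*o) - o²/3 = 1 + 2*o - o²/3)
(-63 - 122)*((3*g(N(4), 5))*(-1)) = (-63 - 122)*((3*5)*(-1)) = -2775*(-1) = -185*(-15) = 2775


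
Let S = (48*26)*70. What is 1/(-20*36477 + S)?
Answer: -1/642180 ≈ -1.5572e-6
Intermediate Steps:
S = 87360 (S = 1248*70 = 87360)
1/(-20*36477 + S) = 1/(-20*36477 + 87360) = 1/(-729540 + 87360) = 1/(-642180) = -1/642180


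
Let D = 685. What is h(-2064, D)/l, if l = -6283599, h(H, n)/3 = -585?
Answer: 585/2094533 ≈ 0.00027930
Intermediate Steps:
h(H, n) = -1755 (h(H, n) = 3*(-585) = -1755)
h(-2064, D)/l = -1755/(-6283599) = -1755*(-1/6283599) = 585/2094533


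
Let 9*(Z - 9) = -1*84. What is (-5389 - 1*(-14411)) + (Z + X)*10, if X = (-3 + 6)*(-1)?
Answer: 26966/3 ≈ 8988.7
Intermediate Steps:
X = -3 (X = 3*(-1) = -3)
Z = -1/3 (Z = 9 + (-1*84)/9 = 9 + (1/9)*(-84) = 9 - 28/3 = -1/3 ≈ -0.33333)
(-5389 - 1*(-14411)) + (Z + X)*10 = (-5389 - 1*(-14411)) + (-1/3 - 3)*10 = (-5389 + 14411) - 10/3*10 = 9022 - 100/3 = 26966/3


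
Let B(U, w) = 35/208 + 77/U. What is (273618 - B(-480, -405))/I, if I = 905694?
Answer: 1707376271/5651530560 ≈ 0.30211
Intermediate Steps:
B(U, w) = 35/208 + 77/U (B(U, w) = 35*(1/208) + 77/U = 35/208 + 77/U)
(273618 - B(-480, -405))/I = (273618 - (35/208 + 77/(-480)))/905694 = (273618 - (35/208 + 77*(-1/480)))*(1/905694) = (273618 - (35/208 - 77/480))*(1/905694) = (273618 - 1*49/6240)*(1/905694) = (273618 - 49/6240)*(1/905694) = (1707376271/6240)*(1/905694) = 1707376271/5651530560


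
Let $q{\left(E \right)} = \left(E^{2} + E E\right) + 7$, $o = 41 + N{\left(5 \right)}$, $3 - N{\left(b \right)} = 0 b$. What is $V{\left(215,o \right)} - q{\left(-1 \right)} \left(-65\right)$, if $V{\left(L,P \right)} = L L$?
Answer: $46810$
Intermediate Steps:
$N{\left(b \right)} = 3$ ($N{\left(b \right)} = 3 - 0 b = 3 - 0 = 3 + 0 = 3$)
$o = 44$ ($o = 41 + 3 = 44$)
$q{\left(E \right)} = 7 + 2 E^{2}$ ($q{\left(E \right)} = \left(E^{2} + E^{2}\right) + 7 = 2 E^{2} + 7 = 7 + 2 E^{2}$)
$V{\left(L,P \right)} = L^{2}$
$V{\left(215,o \right)} - q{\left(-1 \right)} \left(-65\right) = 215^{2} - \left(7 + 2 \left(-1\right)^{2}\right) \left(-65\right) = 46225 - \left(7 + 2 \cdot 1\right) \left(-65\right) = 46225 - \left(7 + 2\right) \left(-65\right) = 46225 - 9 \left(-65\right) = 46225 - -585 = 46225 + 585 = 46810$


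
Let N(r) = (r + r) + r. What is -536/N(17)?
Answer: -536/51 ≈ -10.510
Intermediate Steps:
N(r) = 3*r (N(r) = 2*r + r = 3*r)
-536/N(17) = -536/(3*17) = -536/51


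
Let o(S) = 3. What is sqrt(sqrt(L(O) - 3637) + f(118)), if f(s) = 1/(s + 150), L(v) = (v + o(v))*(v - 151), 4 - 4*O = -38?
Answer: sqrt(67 + 8978*I*sqrt(22135))/134 ≈ 6.0989 + 6.0986*I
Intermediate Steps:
O = 21/2 (O = 1 - 1/4*(-38) = 1 + 19/2 = 21/2 ≈ 10.500)
L(v) = (-151 + v)*(3 + v) (L(v) = (v + 3)*(v - 151) = (3 + v)*(-151 + v) = (-151 + v)*(3 + v))
f(s) = 1/(150 + s)
sqrt(sqrt(L(O) - 3637) + f(118)) = sqrt(sqrt((-453 + (21/2)**2 - 148*21/2) - 3637) + 1/(150 + 118)) = sqrt(sqrt((-453 + 441/4 - 1554) - 3637) + 1/268) = sqrt(sqrt(-7587/4 - 3637) + 1/268) = sqrt(sqrt(-22135/4) + 1/268) = sqrt(I*sqrt(22135)/2 + 1/268) = sqrt(1/268 + I*sqrt(22135)/2)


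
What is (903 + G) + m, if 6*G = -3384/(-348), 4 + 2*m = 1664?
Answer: 50304/29 ≈ 1734.6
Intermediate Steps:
m = 830 (m = -2 + (½)*1664 = -2 + 832 = 830)
G = 47/29 (G = (-3384/(-348))/6 = (-3384*(-1/348))/6 = (⅙)*(282/29) = 47/29 ≈ 1.6207)
(903 + G) + m = (903 + 47/29) + 830 = 26234/29 + 830 = 50304/29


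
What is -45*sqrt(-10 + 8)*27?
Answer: -1215*I*sqrt(2) ≈ -1718.3*I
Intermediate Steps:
-45*sqrt(-10 + 8)*27 = -45*I*sqrt(2)*27 = -1215*I*sqrt(2)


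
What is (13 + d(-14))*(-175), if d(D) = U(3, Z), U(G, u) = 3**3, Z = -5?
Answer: -7000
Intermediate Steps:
U(G, u) = 27
d(D) = 27
(13 + d(-14))*(-175) = (13 + 27)*(-175) = 40*(-175) = -7000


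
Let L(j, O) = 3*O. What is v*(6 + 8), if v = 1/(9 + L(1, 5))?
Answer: 7/12 ≈ 0.58333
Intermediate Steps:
v = 1/24 (v = 1/(9 + 3*5) = 1/(9 + 15) = 1/24 ≈ 0.041667)
v*(6 + 8) = (6 + 8)/24 = (1/24)*14 = 7/12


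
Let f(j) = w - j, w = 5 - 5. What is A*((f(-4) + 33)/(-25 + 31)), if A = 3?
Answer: 37/2 ≈ 18.500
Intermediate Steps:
w = 0
f(j) = -j (f(j) = 0 - j = -j)
A*((f(-4) + 33)/(-25 + 31)) = 3*((-1*(-4) + 33)/(-25 + 31)) = 3*((4 + 33)/6) = 3*(37*(1/6)) = 3*(37/6) = 37/2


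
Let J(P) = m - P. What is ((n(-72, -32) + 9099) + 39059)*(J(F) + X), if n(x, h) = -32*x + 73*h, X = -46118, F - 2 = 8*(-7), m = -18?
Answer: -2217742332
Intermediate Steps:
F = -54 (F = 2 + 8*(-7) = 2 - 56 = -54)
J(P) = -18 - P
((n(-72, -32) + 9099) + 39059)*(J(F) + X) = (((-32*(-72) + 73*(-32)) + 9099) + 39059)*((-18 - 1*(-54)) - 46118) = (((2304 - 2336) + 9099) + 39059)*((-18 + 54) - 46118) = ((-32 + 9099) + 39059)*(36 - 46118) = (9067 + 39059)*(-46082) = 48126*(-46082) = -2217742332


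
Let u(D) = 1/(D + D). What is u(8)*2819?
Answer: 2819/16 ≈ 176.19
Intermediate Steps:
u(D) = 1/(2*D)
u(8)*2819 = ((1/2)/8)*2819 = ((1/2)*(1/8))*2819 = (1/16)*2819 = 2819/16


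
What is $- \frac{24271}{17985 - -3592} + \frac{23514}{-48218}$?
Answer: $- \frac{838830328}{520199893} \approx -1.6125$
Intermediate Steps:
$- \frac{24271}{17985 - -3592} + \frac{23514}{-48218} = - \frac{24271}{17985 + 3592} + 23514 \left(- \frac{1}{48218}\right) = - \frac{24271}{21577} - \frac{11757}{24109} = - \frac{838830328}{520199893}$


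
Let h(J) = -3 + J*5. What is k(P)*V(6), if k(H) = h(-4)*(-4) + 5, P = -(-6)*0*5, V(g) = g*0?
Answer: 0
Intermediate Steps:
V(g) = 0
h(J) = -3 + 5*J
P = 0 (P = -2*0*5 = 0*5 = 0)
k(H) = 97 (k(H) = (-3 + 5*(-4))*(-4) + 5 = (-3 - 20)*(-4) + 5 = -23*(-4) + 5 = 92 + 5 = 97)
k(P)*V(6) = 97*0 = 0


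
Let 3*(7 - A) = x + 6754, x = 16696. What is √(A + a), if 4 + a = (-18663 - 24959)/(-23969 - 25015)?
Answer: I*√1171639191099/12246 ≈ 88.39*I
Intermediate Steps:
A = -23429/3 (A = 7 - (16696 + 6754)/3 = 7 - ⅓*23450 = 7 - 23450/3 = -23429/3 ≈ -7809.7)
a = -76157/24492 (a = -4 + (-18663 - 24959)/(-23969 - 25015) = -4 - 43622/(-48984) = -4 - 43622*(-1/48984) = -4 + 21811/24492 = -76157/24492 ≈ -3.1095)
√(A + a) = √(-23429/3 - 76157/24492) = √(-191350513/24492) = I*√1171639191099/12246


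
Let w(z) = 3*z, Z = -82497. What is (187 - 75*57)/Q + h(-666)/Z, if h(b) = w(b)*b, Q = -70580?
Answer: -7798441642/485219855 ≈ -16.072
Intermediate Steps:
h(b) = 3*b² (h(b) = (3*b)*b = 3*b²)
(187 - 75*57)/Q + h(-666)/Z = (187 - 75*57)/(-70580) + (3*(-666)²)/(-82497) = (187 - 4275)*(-1/70580) + (3*443556)*(-1/82497) = -4088*(-1/70580) + 1330668*(-1/82497) = 1022/17645 - 443556/27499 = -7798441642/485219855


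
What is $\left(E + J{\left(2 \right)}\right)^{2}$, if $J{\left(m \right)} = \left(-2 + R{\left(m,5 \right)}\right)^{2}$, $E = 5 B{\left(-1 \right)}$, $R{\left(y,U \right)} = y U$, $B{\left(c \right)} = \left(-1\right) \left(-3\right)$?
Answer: $6241$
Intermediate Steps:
$B{\left(c \right)} = 3$
$R{\left(y,U \right)} = U y$
$E = 15$ ($E = 5 \cdot 3 = 15$)
$J{\left(m \right)} = \left(-2 + 5 m\right)^{2}$
$\left(E + J{\left(2 \right)}\right)^{2} = \left(15 + \left(-2 + 5 \cdot 2\right)^{2}\right)^{2} = \left(15 + \left(-2 + 10\right)^{2}\right)^{2} = \left(15 + 8^{2}\right)^{2} = \left(15 + 64\right)^{2} = 79^{2} = 6241$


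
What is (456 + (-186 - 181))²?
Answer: 7921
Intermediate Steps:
(456 + (-186 - 181))² = (456 - 367)² = 89² = 7921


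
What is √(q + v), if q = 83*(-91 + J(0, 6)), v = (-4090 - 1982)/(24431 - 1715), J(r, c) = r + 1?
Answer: 4*I*√1673082618/1893 ≈ 86.431*I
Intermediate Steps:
J(r, c) = 1 + r
v = -506/1893 (v = -6072/22716 = -6072*1/22716 = -506/1893 ≈ -0.26730)
q = -7470 (q = 83*(-91 + (1 + 0)) = 83*(-91 + 1) = 83*(-90) = -7470)
√(q + v) = √(-7470 - 506/1893) = √(-14141216/1893) = 4*I*√1673082618/1893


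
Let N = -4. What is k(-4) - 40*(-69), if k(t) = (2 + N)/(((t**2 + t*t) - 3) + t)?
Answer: 68998/25 ≈ 2759.9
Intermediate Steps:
k(t) = -2/(-3 + t + 2*t**2) (k(t) = (2 - 4)/(((t**2 + t*t) - 3) + t) = -2/(((t**2 + t**2) - 3) + t) = -2/((2*t**2 - 3) + t) = -2/((-3 + 2*t**2) + t) = -2/(-3 + t + 2*t**2))
k(-4) - 40*(-69) = -2/(-3 - 4 + 2*(-4)**2) - 40*(-69) = -2/(-3 - 4 + 2*16) + 2760 = -2/(-3 - 4 + 32) + 2760 = -2/25 + 2760 = 68998/25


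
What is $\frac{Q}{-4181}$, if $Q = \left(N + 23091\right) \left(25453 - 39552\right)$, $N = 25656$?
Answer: $\frac{687283953}{4181} \approx 1.6438 \cdot 10^{5}$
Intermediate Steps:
$Q = -687283953$ ($Q = \left(25656 + 23091\right) \left(25453 - 39552\right) = 48747 \left(-14099\right) = -687283953$)
$\frac{Q}{-4181} = - \frac{687283953}{-4181} = \left(-687283953\right) \left(- \frac{1}{4181}\right) = \frac{687283953}{4181}$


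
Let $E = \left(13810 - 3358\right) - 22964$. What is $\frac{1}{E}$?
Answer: $- \frac{1}{12512} \approx -7.9923 \cdot 10^{-5}$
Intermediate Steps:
$E = -12512$ ($E = \left(13810 - 3358\right) - 22964 = 10452 - 22964 = -12512$)
$\frac{1}{E} = \frac{1}{-12512} = - \frac{1}{12512}$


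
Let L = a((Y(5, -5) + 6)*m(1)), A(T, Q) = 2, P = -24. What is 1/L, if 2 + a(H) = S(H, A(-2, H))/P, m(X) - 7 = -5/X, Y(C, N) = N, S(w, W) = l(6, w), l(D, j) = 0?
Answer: -½ ≈ -0.50000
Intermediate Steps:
S(w, W) = 0
m(X) = 7 - 5/X
a(H) = -2 (a(H) = -2 + 0/(-24) = -2 + 0*(-1/24) = -2 + 0 = -2)
L = -2
1/L = 1/(-2) = -½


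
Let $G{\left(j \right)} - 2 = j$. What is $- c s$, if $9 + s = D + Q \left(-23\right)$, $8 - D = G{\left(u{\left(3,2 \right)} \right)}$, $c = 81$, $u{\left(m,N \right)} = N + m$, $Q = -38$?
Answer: $-70146$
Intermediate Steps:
$G{\left(j \right)} = 2 + j$
$D = 1$ ($D = 8 - \left(2 + \left(2 + 3\right)\right) = 8 - \left(2 + 5\right) = 8 - 7 = 1$)
$s = 866$ ($s = -9 + \left(1 - -874\right) = -9 + \left(1 + 874\right) = -9 + 875 = 866$)
$- c s = \left(-1\right) 81 \cdot 866 = \left(-81\right) 866 = -70146$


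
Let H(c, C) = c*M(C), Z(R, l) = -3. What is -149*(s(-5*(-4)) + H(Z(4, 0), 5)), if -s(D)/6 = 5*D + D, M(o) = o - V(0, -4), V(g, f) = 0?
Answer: 109515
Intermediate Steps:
M(o) = o (M(o) = o - 1*0 = o + 0 = o)
H(c, C) = C*c (H(c, C) = c*C = C*c)
s(D) = -36*D (s(D) = -6*(5*D + D) = -36*D)
-149*(s(-5*(-4)) + H(Z(4, 0), 5)) = -149*(-(-180)*(-4) + 5*(-3)) = -149*(-36*20 - 15) = -149*(-720 - 15) = -149*(-735) = 109515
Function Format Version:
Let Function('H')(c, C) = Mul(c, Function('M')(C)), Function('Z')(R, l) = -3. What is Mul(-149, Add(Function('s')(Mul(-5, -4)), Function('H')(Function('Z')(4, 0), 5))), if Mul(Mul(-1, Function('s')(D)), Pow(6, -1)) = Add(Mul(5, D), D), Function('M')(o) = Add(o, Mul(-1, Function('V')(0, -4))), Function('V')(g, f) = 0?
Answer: 109515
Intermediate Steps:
Function('M')(o) = o (Function('M')(o) = Add(o, Mul(-1, 0)) = Add(o, 0) = o)
Function('H')(c, C) = Mul(C, c) (Function('H')(c, C) = Mul(c, C) = Mul(C, c))
Function('s')(D) = Mul(-36, D) (Function('s')(D) = Mul(-6, Add(Mul(5, D), D)) = Mul(-6, Mul(6, D)) = Mul(-36, D))
Mul(-149, Add(Function('s')(Mul(-5, -4)), Function('H')(Function('Z')(4, 0), 5))) = Mul(-149, Add(Mul(-36, Mul(-5, -4)), Mul(5, -3))) = Mul(-149, Add(Mul(-36, 20), -15)) = Mul(-149, Add(-720, -15)) = Mul(-149, -735) = 109515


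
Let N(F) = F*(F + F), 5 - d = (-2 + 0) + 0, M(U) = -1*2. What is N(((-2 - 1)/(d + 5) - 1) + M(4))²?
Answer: 28561/64 ≈ 446.27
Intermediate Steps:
M(U) = -2
d = 7 (d = 5 - ((-2 + 0) + 0) = 5 - (-2 + 0) = 5 - 1*(-2) = 5 + 2 = 7)
N(F) = 2*F² (N(F) = F*(2*F) = 2*F²)
N(((-2 - 1)/(d + 5) - 1) + M(4))² = (2*(((-2 - 1)/(7 + 5) - 1) - 2)²)² = (2*((-3/12 - 1) - 2)²)² = (2*((-3*1/12 - 1) - 2)²)² = (2*((-¼ - 1) - 2)²)² = (2*(-5/4 - 2)²)² = (2*(-13/4)²)² = (2*(169/16))² = (169/8)² = 28561/64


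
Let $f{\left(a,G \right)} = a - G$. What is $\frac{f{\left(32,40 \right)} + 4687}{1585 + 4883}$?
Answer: $\frac{4679}{6468} \approx 0.72341$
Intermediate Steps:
$\frac{f{\left(32,40 \right)} + 4687}{1585 + 4883} = \frac{\left(32 - 40\right) + 4687}{1585 + 4883} = \frac{\left(32 - 40\right) + 4687}{6468} = \left(-8 + 4687\right) \frac{1}{6468} = 4679 \cdot \frac{1}{6468} = \frac{4679}{6468}$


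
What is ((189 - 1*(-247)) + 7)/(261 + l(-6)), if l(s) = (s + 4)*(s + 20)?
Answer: 443/233 ≈ 1.9013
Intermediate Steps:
l(s) = (4 + s)*(20 + s)
((189 - 1*(-247)) + 7)/(261 + l(-6)) = ((189 - 1*(-247)) + 7)/(261 + (80 + (-6)² + 24*(-6))) = ((189 + 247) + 7)/(261 + (80 + 36 - 144)) = (436 + 7)/(261 - 28) = 443/233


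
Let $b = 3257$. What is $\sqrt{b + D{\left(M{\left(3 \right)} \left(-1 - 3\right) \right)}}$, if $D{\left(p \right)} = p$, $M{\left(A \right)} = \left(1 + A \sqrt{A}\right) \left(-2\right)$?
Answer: $\sqrt{3265 + 24 \sqrt{3}} \approx 57.503$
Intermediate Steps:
$M{\left(A \right)} = -2 - 2 A^{\frac{3}{2}}$ ($M{\left(A \right)} = \left(1 + A^{\frac{3}{2}}\right) \left(-2\right) = -2 - 2 A^{\frac{3}{2}}$)
$\sqrt{b + D{\left(M{\left(3 \right)} \left(-1 - 3\right) \right)}} = \sqrt{3257 + \left(-2 - 2 \cdot 3^{\frac{3}{2}}\right) \left(-1 - 3\right)} = \sqrt{3257 + \left(-2 - 2 \cdot 3 \sqrt{3}\right) \left(-4\right)} = \sqrt{3257 + \left(-2 - 6 \sqrt{3}\right) \left(-4\right)} = \sqrt{3257 + \left(8 + 24 \sqrt{3}\right)} = \sqrt{3265 + 24 \sqrt{3}}$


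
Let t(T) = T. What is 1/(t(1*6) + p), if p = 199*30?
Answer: 1/5976 ≈ 0.00016734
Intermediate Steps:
p = 5970
1/(t(1*6) + p) = 1/(1*6 + 5970) = 1/(6 + 5970) = 1/5976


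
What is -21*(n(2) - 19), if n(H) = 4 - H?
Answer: 357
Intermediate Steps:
-21*(n(2) - 19) = -21*((4 - 1*2) - 19) = -21*((4 - 2) - 19) = -21*(2 - 19) = -21*(-17) = 357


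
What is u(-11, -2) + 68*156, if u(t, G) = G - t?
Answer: 10617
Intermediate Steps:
u(-11, -2) + 68*156 = (-2 - 1*(-11)) + 68*156 = (-2 + 11) + 10608 = 9 + 10608 = 10617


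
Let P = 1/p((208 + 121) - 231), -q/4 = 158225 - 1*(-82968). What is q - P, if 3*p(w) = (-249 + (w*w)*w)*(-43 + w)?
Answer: -49928750299783/51751865 ≈ -9.6477e+5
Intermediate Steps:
p(w) = (-249 + w³)*(-43 + w)/3 (p(w) = ((-249 + (w*w)*w)*(-43 + w))/3 = ((-249 + w²*w)*(-43 + w))/3 = ((-249 + w³)*(-43 + w))/3 = (-249 + w³)*(-43 + w)/3)
q = -964772 (q = -4*(158225 - 1*(-82968)) = -4*(158225 + 82968) = -4*241193 = -964772)
P = 3/51751865 (P = 1/(3569 - 83*((208 + 121) - 231) - 43*((208 + 121) - 231)³/3 + ((208 + 121) - 231)⁴/3) = 1/(3569 - 83*(329 - 231) - 43*(329 - 231)³/3 + (329 - 231)⁴/3) = 1/(3569 - 83*98 - 43/3*98³ + (⅓)*98⁴) = 1/(3569 - 8134 - 43/3*941192 + (⅓)*92236816) = 1/(3569 - 8134 - 40471256/3 + 92236816/3) = 1/(51751865/3) = 3/51751865 ≈ 5.7969e-8)
q - P = -964772 - 1*3/51751865 = -964772 - 3/51751865 = -49928750299783/51751865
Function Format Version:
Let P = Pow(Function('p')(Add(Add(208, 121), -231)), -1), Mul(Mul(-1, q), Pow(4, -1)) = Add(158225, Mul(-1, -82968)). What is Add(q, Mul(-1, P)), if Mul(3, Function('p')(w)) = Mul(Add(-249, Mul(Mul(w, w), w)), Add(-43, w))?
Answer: Rational(-49928750299783, 51751865) ≈ -9.6477e+5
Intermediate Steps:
Function('p')(w) = Mul(Rational(1, 3), Add(-249, Pow(w, 3)), Add(-43, w)) (Function('p')(w) = Mul(Rational(1, 3), Mul(Add(-249, Mul(Mul(w, w), w)), Add(-43, w))) = Mul(Rational(1, 3), Mul(Add(-249, Mul(Pow(w, 2), w)), Add(-43, w))) = Mul(Rational(1, 3), Mul(Add(-249, Pow(w, 3)), Add(-43, w))) = Mul(Rational(1, 3), Add(-249, Pow(w, 3)), Add(-43, w)))
q = -964772 (q = Mul(-4, Add(158225, Mul(-1, -82968))) = Mul(-4, Add(158225, 82968)) = Mul(-4, 241193) = -964772)
P = Rational(3, 51751865) (P = Pow(Add(3569, Mul(-83, Add(Add(208, 121), -231)), Mul(Rational(-43, 3), Pow(Add(Add(208, 121), -231), 3)), Mul(Rational(1, 3), Pow(Add(Add(208, 121), -231), 4))), -1) = Pow(Add(3569, Mul(-83, Add(329, -231)), Mul(Rational(-43, 3), Pow(Add(329, -231), 3)), Mul(Rational(1, 3), Pow(Add(329, -231), 4))), -1) = Pow(Add(3569, Mul(-83, 98), Mul(Rational(-43, 3), Pow(98, 3)), Mul(Rational(1, 3), Pow(98, 4))), -1) = Pow(Add(3569, -8134, Mul(Rational(-43, 3), 941192), Mul(Rational(1, 3), 92236816)), -1) = Pow(Add(3569, -8134, Rational(-40471256, 3), Rational(92236816, 3)), -1) = Pow(Rational(51751865, 3), -1) = Rational(3, 51751865) ≈ 5.7969e-8)
Add(q, Mul(-1, P)) = Add(-964772, Mul(-1, Rational(3, 51751865))) = Add(-964772, Rational(-3, 51751865)) = Rational(-49928750299783, 51751865)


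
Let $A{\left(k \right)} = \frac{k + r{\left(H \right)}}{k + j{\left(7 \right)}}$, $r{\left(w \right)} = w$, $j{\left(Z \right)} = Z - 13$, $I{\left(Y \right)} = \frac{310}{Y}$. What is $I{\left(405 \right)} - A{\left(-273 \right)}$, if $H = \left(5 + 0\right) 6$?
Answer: $- \frac{265}{2511} \approx -0.10554$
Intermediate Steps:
$H = 30$ ($H = 5 \cdot 6 = 30$)
$j{\left(Z \right)} = -13 + Z$ ($j{\left(Z \right)} = Z - 13 = -13 + Z$)
$A{\left(k \right)} = \frac{30 + k}{-6 + k}$ ($A{\left(k \right)} = \frac{k + 30}{k + \left(-13 + 7\right)} = \frac{30 + k}{k - 6} = \frac{30 + k}{-6 + k}$)
$I{\left(405 \right)} - A{\left(-273 \right)} = \frac{310}{405} - \frac{30 - 273}{-6 - 273} = 310 \cdot \frac{1}{405} - \frac{1}{-279} \left(-243\right) = \frac{62}{81} - \left(- \frac{1}{279}\right) \left(-243\right) = \frac{62}{81} - \frac{27}{31} = - \frac{265}{2511}$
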